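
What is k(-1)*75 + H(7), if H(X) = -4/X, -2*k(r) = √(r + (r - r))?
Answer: -4/7 - 75*I/2 ≈ -0.57143 - 37.5*I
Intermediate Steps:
k(r) = -√r/2 (k(r) = -√(r + (r - r))/2 = -√(r + 0)/2 = -√r/2)
k(-1)*75 + H(7) = -I/2*75 - 4/7 = -I/2*75 - 4*⅐ = -75*I/2 - 4/7 = -4/7 - 75*I/2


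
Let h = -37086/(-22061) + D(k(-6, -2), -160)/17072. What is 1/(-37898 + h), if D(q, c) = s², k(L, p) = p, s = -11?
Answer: -34238672/1297519391313 ≈ -2.6388e-5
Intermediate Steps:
D(q, c) = 121 (D(q, c) = (-11)² = 121)
h = 57800143/34238672 (h = -37086/(-22061) + 121/17072 = -37086*(-1/22061) + 121*(1/17072) = 37086/22061 + 11/1552 = 57800143/34238672 ≈ 1.6882)
1/(-37898 + h) = 1/(-37898 + 57800143/34238672) = 1/(-1297519391313/34238672) = -34238672/1297519391313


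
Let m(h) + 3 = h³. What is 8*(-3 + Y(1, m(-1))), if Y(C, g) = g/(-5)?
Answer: -88/5 ≈ -17.600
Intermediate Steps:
m(h) = -3 + h³
Y(C, g) = -g/5 (Y(C, g) = g*(-⅕) = -g/5)
8*(-3 + Y(1, m(-1))) = 8*(-3 - (-3 + (-1)³)/5) = 8*(-3 - (-3 - 1)/5) = 8*(-3 - ⅕*(-4)) = 8*(-3 + ⅘) = 8*(-11/5) = -88/5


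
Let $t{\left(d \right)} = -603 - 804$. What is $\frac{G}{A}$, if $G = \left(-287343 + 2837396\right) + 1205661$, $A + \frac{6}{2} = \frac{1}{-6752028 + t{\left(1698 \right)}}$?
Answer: $- \frac{12681985188795}{10130153} \approx -1.2519 \cdot 10^{6}$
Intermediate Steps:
$t{\left(d \right)} = -1407$
$A = - \frac{20260306}{6753435}$ ($A = -3 + \frac{1}{-6752028 - 1407} = -3 + \frac{1}{-6753435} = -3 - \frac{1}{6753435} = - \frac{20260306}{6753435} \approx -3.0$)
$G = 3755714$ ($G = 2550053 + 1205661 = 3755714$)
$\frac{G}{A} = \frac{3755714}{- \frac{20260306}{6753435}} = 3755714 \left(- \frac{6753435}{20260306}\right) = - \frac{12681985188795}{10130153}$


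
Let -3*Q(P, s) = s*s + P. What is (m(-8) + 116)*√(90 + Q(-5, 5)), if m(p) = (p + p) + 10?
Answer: 550*√30/3 ≈ 1004.2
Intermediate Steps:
Q(P, s) = -P/3 - s²/3 (Q(P, s) = -(s*s + P)/3 = -(s² + P)/3 = -(P + s²)/3 = -P/3 - s²/3)
m(p) = 10 + 2*p (m(p) = 2*p + 10 = 10 + 2*p)
(m(-8) + 116)*√(90 + Q(-5, 5)) = ((10 + 2*(-8)) + 116)*√(90 + (-⅓*(-5) - ⅓*5²)) = ((10 - 16) + 116)*√(90 + (5/3 - ⅓*25)) = (-6 + 116)*√(90 + (5/3 - 25/3)) = 110*√(90 - 20/3) = 110*√(250/3) = 110*(5*√30/3) = 550*√30/3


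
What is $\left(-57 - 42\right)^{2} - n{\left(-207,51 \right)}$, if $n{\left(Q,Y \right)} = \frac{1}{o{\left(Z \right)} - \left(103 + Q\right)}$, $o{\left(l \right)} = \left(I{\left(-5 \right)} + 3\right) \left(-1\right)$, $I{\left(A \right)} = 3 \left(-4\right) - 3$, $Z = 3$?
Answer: $\frac{1136915}{116} \approx 9801.0$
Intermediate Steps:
$I{\left(A \right)} = -15$ ($I{\left(A \right)} = -12 - 3 = -15$)
$o{\left(l \right)} = 12$ ($o{\left(l \right)} = \left(-15 + 3\right) \left(-1\right) = \left(-12\right) \left(-1\right) = 12$)
$n{\left(Q,Y \right)} = \frac{1}{-91 - Q}$ ($n{\left(Q,Y \right)} = \frac{1}{12 - \left(103 + Q\right)} = \frac{1}{-91 - Q}$)
$\left(-57 - 42\right)^{2} - n{\left(-207,51 \right)} = \left(-57 - 42\right)^{2} - - \frac{1}{91 - 207} = \left(-99\right)^{2} - - \frac{1}{-116} = 9801 - \left(-1\right) \left(- \frac{1}{116}\right) = 9801 - \frac{1}{116} = \frac{1136915}{116}$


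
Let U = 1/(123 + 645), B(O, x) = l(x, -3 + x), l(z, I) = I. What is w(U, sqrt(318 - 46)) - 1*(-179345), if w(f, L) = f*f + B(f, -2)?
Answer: 105779036161/589824 ≈ 1.7934e+5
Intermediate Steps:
B(O, x) = -3 + x
U = 1/768 ≈ 0.0013021
w(f, L) = -5 + f**2 (w(f, L) = f*f + (-3 - 2) = f**2 - 5 = -5 + f**2)
w(U, sqrt(318 - 46)) - 1*(-179345) = (-5 + (1/768)**2) - 1*(-179345) = (-5 + 1/589824) + 179345 = -2949119/589824 + 179345 = 105779036161/589824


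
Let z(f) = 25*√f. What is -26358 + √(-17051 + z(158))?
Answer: -26358 + I*√(17051 - 25*√158) ≈ -26358.0 + 129.37*I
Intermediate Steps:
-26358 + √(-17051 + z(158)) = -26358 + √(-17051 + 25*√158)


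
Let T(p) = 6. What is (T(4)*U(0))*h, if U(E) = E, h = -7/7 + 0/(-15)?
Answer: 0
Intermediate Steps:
h = -1 (h = -7*⅐ + 0*(-1/15) = -1 + 0 = -1)
(T(4)*U(0))*h = (6*0)*(-1) = 0*(-1) = 0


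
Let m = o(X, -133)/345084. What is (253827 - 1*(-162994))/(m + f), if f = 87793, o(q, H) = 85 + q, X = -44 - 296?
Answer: 47946085988/10098653119 ≈ 4.7478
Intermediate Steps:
X = -340
m = -85/115028 (m = (85 - 340)/345084 = -255*1/345084 = -85/115028 ≈ -0.00073895)
(253827 - 1*(-162994))/(m + f) = (253827 - 1*(-162994))/(-85/115028 + 87793) = (253827 + 162994)/(10098653119/115028) = 416821*(115028/10098653119) = 47946085988/10098653119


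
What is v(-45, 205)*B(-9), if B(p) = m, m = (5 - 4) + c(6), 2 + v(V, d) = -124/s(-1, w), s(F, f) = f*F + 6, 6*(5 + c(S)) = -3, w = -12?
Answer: 40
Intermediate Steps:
c(S) = -11/2 (c(S) = -5 + (⅙)*(-3) = -5 - ½ = -11/2)
s(F, f) = 6 + F*f (s(F, f) = F*f + 6 = 6 + F*f)
v(V, d) = -80/9 (v(V, d) = -2 - 124/(6 - 1*(-12)) = -2 - 124/(6 + 12) = -2 - 124/18 = -2 - 124*1/18 = -2 - 62/9 = -80/9)
m = -9/2 (m = (5 - 4) - 11/2 = 1 - 11/2 = -9/2 ≈ -4.5000)
B(p) = -9/2
v(-45, 205)*B(-9) = -80/9*(-9/2) = 40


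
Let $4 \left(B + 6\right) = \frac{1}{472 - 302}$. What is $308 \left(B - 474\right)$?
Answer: $- \frac{25132723}{170} \approx -1.4784 \cdot 10^{5}$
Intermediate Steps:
$B = - \frac{4079}{680}$ ($B = -6 + \frac{1}{4 \left(472 - 302\right)} = -6 + \frac{1}{4 \cdot 170} = -6 + \frac{1}{4} \cdot \frac{1}{170} = -6 + \frac{1}{680} = - \frac{4079}{680} \approx -5.9985$)
$308 \left(B - 474\right) = 308 \left(- \frac{4079}{680} - 474\right) = 308 \left(- \frac{326399}{680}\right) = - \frac{25132723}{170}$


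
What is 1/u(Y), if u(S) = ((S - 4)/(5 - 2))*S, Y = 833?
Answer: 3/690557 ≈ 4.3443e-6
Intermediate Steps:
u(S) = S*(-4/3 + S/3) (u(S) = ((-4 + S)/3)*S = ((-4 + S)*(1/3))*S = (-4/3 + S/3)*S = S*(-4/3 + S/3))
1/u(Y) = 1/((1/3)*833*(-4 + 833)) = 1/((1/3)*833*829) = 1/(690557/3) = 3/690557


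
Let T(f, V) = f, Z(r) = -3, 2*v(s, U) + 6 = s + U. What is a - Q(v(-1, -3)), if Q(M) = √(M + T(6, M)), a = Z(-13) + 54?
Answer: 50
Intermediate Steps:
v(s, U) = -3 + U/2 + s/2 (v(s, U) = -3 + (s + U)/2 = -3 + (U + s)/2 = -3 + (U/2 + s/2) = -3 + U/2 + s/2)
a = 51 (a = -3 + 54 = 51)
Q(M) = √(6 + M) (Q(M) = √(M + 6) = √(6 + M))
a - Q(v(-1, -3)) = 51 - √(6 + (-3 + (½)*(-3) + (½)*(-1))) = 51 - √(6 + (-3 - 3/2 - ½)) = 51 - √(6 - 5) = 51 - √1 = 51 - 1*1 = 51 - 1 = 50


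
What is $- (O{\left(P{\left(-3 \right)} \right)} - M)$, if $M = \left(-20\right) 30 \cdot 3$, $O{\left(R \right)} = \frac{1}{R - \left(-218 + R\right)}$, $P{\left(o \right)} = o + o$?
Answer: $- \frac{392401}{218} \approx -1800.0$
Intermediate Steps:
$P{\left(o \right)} = 2 o$
$O{\left(R \right)} = \frac{1}{218}$
$M = -1800$ ($M = \left(-600\right) 3 = -1800$)
$- (O{\left(P{\left(-3 \right)} \right)} - M) = - (\frac{1}{218} - -1800) = - (\frac{1}{218} + 1800) = \left(-1\right) \frac{392401}{218} = - \frac{392401}{218}$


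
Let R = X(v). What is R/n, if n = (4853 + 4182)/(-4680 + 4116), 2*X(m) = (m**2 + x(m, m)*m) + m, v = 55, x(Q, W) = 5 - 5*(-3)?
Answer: -235752/1807 ≈ -130.47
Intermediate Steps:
x(Q, W) = 20 (x(Q, W) = 5 + 15 = 20)
X(m) = m**2/2 + 21*m/2 (X(m) = ((m**2 + 20*m) + m)/2 = (m**2 + 21*m)/2 = m**2/2 + 21*m/2)
R = 2090 (R = (1/2)*55*(21 + 55) = (1/2)*55*76 = 2090)
n = -9035/564 (n = 9035/(-564) = 9035*(-1/564) = -9035/564 ≈ -16.020)
R/n = 2090/(-9035/564) = 2090*(-564/9035) = -235752/1807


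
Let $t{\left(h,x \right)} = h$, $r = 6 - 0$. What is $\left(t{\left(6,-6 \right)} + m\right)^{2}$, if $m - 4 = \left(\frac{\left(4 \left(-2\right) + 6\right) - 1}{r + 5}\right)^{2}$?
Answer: $\frac{1485961}{14641} \approx 101.49$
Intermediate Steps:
$r = 6$ ($r = 6 + 0 = 6$)
$m = \frac{493}{121}$ ($m = 4 + \left(\frac{\left(4 \left(-2\right) + 6\right) - 1}{6 + 5}\right)^{2} = 4 + \left(\frac{\left(-8 + 6\right) - 1}{11}\right)^{2} = 4 + \left(\left(-2 - 1\right) \frac{1}{11}\right)^{2} = 4 + \left(\left(-3\right) \frac{1}{11}\right)^{2} = 4 + \left(- \frac{3}{11}\right)^{2} = 4 + \frac{9}{121} = \frac{493}{121} \approx 4.0744$)
$\left(t{\left(6,-6 \right)} + m\right)^{2} = \left(6 + \frac{493}{121}\right)^{2} = \left(\frac{1219}{121}\right)^{2} = \frac{1485961}{14641}$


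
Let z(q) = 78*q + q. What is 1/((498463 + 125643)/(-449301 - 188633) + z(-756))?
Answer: -318967/19050297161 ≈ -1.6743e-5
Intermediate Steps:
z(q) = 79*q
1/((498463 + 125643)/(-449301 - 188633) + z(-756)) = 1/((498463 + 125643)/(-449301 - 188633) + 79*(-756)) = 1/(624106/(-637934) - 59724) = 1/(624106*(-1/637934) - 59724) = 1/(-312053/318967 - 59724) = 1/(-19050297161/318967) = -318967/19050297161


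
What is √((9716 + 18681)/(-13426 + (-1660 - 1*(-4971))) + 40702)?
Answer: √14408531655/595 ≈ 201.74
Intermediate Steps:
√((9716 + 18681)/(-13426 + (-1660 - 1*(-4971))) + 40702) = √(28397/(-13426 + (-1660 + 4971)) + 40702) = √(28397/(-13426 + 3311) + 40702) = √(28397/(-10115) + 40702) = √(28397*(-1/10115) + 40702) = √(-28397/10115 + 40702) = √(411672333/10115) = √14408531655/595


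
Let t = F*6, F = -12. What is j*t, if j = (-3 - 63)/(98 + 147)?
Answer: 4752/245 ≈ 19.396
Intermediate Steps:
j = -66/245 ≈ -0.26939
t = -72 (t = -12*6 = -72)
j*t = -66/245*(-72) = 4752/245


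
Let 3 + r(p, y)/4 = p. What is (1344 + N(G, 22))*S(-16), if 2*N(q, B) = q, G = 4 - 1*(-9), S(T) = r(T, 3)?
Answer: -102638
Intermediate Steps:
r(p, y) = -12 + 4*p
S(T) = -12 + 4*T
G = 13 (G = 4 + 9 = 13)
N(q, B) = q/2
(1344 + N(G, 22))*S(-16) = (1344 + (1/2)*13)*(-12 + 4*(-16)) = (1344 + 13/2)*(-12 - 64) = (2701/2)*(-76) = -102638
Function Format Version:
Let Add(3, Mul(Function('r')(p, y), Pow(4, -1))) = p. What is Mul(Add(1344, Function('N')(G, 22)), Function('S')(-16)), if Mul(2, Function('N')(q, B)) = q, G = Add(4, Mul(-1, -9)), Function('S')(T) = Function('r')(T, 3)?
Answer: -102638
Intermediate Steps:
Function('r')(p, y) = Add(-12, Mul(4, p))
Function('S')(T) = Add(-12, Mul(4, T))
G = 13 (G = Add(4, 9) = 13)
Function('N')(q, B) = Mul(Rational(1, 2), q)
Mul(Add(1344, Function('N')(G, 22)), Function('S')(-16)) = Mul(Add(1344, Mul(Rational(1, 2), 13)), Add(-12, Mul(4, -16))) = Mul(Add(1344, Rational(13, 2)), Add(-12, -64)) = Mul(Rational(2701, 2), -76) = -102638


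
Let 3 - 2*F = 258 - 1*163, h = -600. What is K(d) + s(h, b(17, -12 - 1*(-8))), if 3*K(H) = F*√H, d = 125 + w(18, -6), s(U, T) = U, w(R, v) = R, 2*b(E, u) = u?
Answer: -600 - 46*√143/3 ≈ -783.36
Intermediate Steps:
b(E, u) = u/2
F = -46 (F = 3/2 - (258 - 1*163)/2 = 3/2 - (258 - 163)/2 = 3/2 - ½*95 = 3/2 - 95/2 = -46)
d = 143 (d = 125 + 18 = 143)
K(H) = -46*√H/3 (K(H) = (-46*√H)/3 = -46*√H/3)
K(d) + s(h, b(17, -12 - 1*(-8))) = -46*√143/3 - 600 = -600 - 46*√143/3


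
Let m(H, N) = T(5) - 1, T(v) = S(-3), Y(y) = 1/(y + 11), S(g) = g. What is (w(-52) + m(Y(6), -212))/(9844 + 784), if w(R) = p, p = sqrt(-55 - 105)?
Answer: -1/2657 + I*sqrt(10)/2657 ≈ -0.00037636 + 0.0011902*I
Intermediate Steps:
Y(y) = 1/(11 + y)
T(v) = -3
p = 4*I*sqrt(10) (p = sqrt(-160) = 4*I*sqrt(10) ≈ 12.649*I)
m(H, N) = -4 (m(H, N) = -3 - 1 = -4)
w(R) = 4*I*sqrt(10)
(w(-52) + m(Y(6), -212))/(9844 + 784) = (4*I*sqrt(10) - 4)/(9844 + 784) = (-4 + 4*I*sqrt(10))/10628 = (-4 + 4*I*sqrt(10))*(1/10628) = -1/2657 + I*sqrt(10)/2657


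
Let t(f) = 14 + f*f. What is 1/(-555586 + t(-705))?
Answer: -1/58547 ≈ -1.7080e-5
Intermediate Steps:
t(f) = 14 + f**2
1/(-555586 + t(-705)) = 1/(-555586 + (14 + (-705)**2)) = 1/(-555586 + (14 + 497025)) = 1/(-555586 + 497039) = 1/(-58547) = -1/58547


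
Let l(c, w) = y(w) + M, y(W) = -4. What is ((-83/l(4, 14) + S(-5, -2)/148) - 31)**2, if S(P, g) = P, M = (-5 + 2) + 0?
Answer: 394697689/1073296 ≈ 367.74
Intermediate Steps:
M = -3 (M = -3 + 0 = -3)
l(c, w) = -7 (l(c, w) = -4 - 3 = -7)
((-83/l(4, 14) + S(-5, -2)/148) - 31)**2 = ((-83/(-7) - 5/148) - 31)**2 = ((-83*(-1/7) - 5*1/148) - 31)**2 = ((83/7 - 5/148) - 31)**2 = (12249/1036 - 31)**2 = (-19867/1036)**2 = 394697689/1073296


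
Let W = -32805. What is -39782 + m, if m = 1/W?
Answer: -1305048511/32805 ≈ -39782.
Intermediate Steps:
m = -1/32805 (m = 1/(-32805) = -1/32805 ≈ -3.0483e-5)
-39782 + m = -39782 - 1/32805 = -1305048511/32805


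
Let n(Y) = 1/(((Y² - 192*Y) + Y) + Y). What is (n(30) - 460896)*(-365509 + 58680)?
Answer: 678798042470029/4800 ≈ 1.4142e+11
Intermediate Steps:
n(Y) = 1/(Y² - 190*Y) (n(Y) = 1/((Y² - 191*Y) + Y) = 1/(Y² - 190*Y))
(n(30) - 460896)*(-365509 + 58680) = (1/(30*(-190 + 30)) - 460896)*(-365509 + 58680) = ((1/30)/(-160) - 460896)*(-306829) = ((1/30)*(-1/160) - 460896)*(-306829) = (-1/4800 - 460896)*(-306829) = -2212300801/4800*(-306829) = 678798042470029/4800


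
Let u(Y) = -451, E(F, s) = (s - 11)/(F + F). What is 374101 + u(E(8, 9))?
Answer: 373650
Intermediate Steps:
E(F, s) = (-11 + s)/(2*F) (E(F, s) = (-11 + s)/((2*F)) = (-11 + s)*(1/(2*F)) = (-11 + s)/(2*F))
374101 + u(E(8, 9)) = 374101 - 451 = 373650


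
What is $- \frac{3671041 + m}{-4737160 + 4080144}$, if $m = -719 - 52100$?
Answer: $\frac{1809111}{328508} \approx 5.507$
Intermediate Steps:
$m = -52819$ ($m = -719 - 52100 = -52819$)
$- \frac{3671041 + m}{-4737160 + 4080144} = - \frac{3671041 - 52819}{-4737160 + 4080144} = - \frac{3618222}{-657016} = - \frac{3618222 \left(-1\right)}{657016} = \left(-1\right) \left(- \frac{1809111}{328508}\right) = \frac{1809111}{328508}$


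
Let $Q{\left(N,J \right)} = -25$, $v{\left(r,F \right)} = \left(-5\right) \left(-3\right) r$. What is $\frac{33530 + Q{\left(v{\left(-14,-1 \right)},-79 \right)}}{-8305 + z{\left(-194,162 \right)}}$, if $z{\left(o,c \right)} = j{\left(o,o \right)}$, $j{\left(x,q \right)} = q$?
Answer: $- \frac{33505}{8499} \approx -3.9422$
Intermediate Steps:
$v{\left(r,F \right)} = 15 r$
$z{\left(o,c \right)} = o$
$\frac{33530 + Q{\left(v{\left(-14,-1 \right)},-79 \right)}}{-8305 + z{\left(-194,162 \right)}} = \frac{33530 - 25}{-8305 - 194} = \frac{33505}{-8499} = 33505 \left(- \frac{1}{8499}\right) = - \frac{33505}{8499}$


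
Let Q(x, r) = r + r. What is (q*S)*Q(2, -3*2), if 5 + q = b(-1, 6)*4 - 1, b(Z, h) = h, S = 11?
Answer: -2376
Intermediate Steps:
q = 18 (q = -5 + (6*4 - 1) = -5 + (24 - 1) = -5 + 23 = 18)
Q(x, r) = 2*r
(q*S)*Q(2, -3*2) = (18*11)*(2*(-3*2)) = 198*(2*(-6)) = 198*(-12) = -2376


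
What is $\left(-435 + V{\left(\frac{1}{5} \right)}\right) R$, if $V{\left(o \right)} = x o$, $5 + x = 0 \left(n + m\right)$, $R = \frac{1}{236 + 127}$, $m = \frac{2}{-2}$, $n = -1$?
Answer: $- \frac{436}{363} \approx -1.2011$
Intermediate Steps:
$m = -1$ ($m = 2 \left(- \frac{1}{2}\right) = -1$)
$R = \frac{1}{363} \approx 0.0027548$
$x = -5$ ($x = -5 + 0 \left(-1 - 1\right) = -5 + 0 \left(-2\right) = -5 + 0 = -5$)
$V{\left(o \right)} = - 5 o$
$\left(-435 + V{\left(\frac{1}{5} \right)}\right) R = \left(-435 - \frac{5}{5}\right) \frac{1}{363} = \left(-435 - 1\right) \frac{1}{363} = \left(-436\right) \frac{1}{363} = - \frac{436}{363}$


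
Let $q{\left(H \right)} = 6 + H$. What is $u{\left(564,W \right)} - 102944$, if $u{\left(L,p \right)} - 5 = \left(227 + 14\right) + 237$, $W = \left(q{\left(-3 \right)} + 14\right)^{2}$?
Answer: $-102461$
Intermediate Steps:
$W = 289$ ($W = \left(\left(6 - 3\right) + 14\right)^{2} = \left(3 + 14\right)^{2} = 17^{2} = 289$)
$u{\left(L,p \right)} = 483$ ($u{\left(L,p \right)} = 5 + \left(\left(227 + 14\right) + 237\right) = 5 + \left(241 + 237\right) = 5 + 478 = 483$)
$u{\left(564,W \right)} - 102944 = 483 - 102944 = -102461$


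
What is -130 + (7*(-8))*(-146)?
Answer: 8046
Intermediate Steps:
-130 + (7*(-8))*(-146) = -130 - 56*(-146) = -130 + 8176 = 8046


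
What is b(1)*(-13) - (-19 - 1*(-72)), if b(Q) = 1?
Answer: -66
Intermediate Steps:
b(1)*(-13) - (-19 - 1*(-72)) = 1*(-13) - (-19 - 1*(-72)) = -13 - (-19 + 72) = -13 - 1*53 = -13 - 53 = -66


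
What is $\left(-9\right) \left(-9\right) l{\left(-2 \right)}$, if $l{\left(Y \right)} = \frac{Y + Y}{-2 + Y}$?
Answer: $81$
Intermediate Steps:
$l{\left(Y \right)} = \frac{2 Y}{-2 + Y}$
$\left(-9\right) \left(-9\right) l{\left(-2 \right)} = \left(-9\right) \left(-9\right) 2 \left(-2\right) \frac{1}{-2 - 2} = 81 \cdot 2 \left(-2\right) \frac{1}{-4} = 81 \cdot 2 \left(-2\right) \left(- \frac{1}{4}\right) = 81 \cdot 1 = 81$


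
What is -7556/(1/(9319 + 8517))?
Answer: -134768816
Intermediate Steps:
-7556/(1/(9319 + 8517)) = -7556/(1/17836) = -7556/1/17836 = -7556*17836 = -134768816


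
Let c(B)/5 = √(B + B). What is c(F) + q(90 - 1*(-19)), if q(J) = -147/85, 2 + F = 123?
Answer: -147/85 + 55*√2 ≈ 76.052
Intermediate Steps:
F = 121 (F = -2 + 123 = 121)
c(B) = 5*√2*√B (c(B) = 5*√(B + B) = 5*√(2*B) = 5*(√2*√B) = 5*√2*√B)
q(J) = -147/85 (q(J) = -147*1/85 = -147/85)
c(F) + q(90 - 1*(-19)) = 5*√2*√121 - 147/85 = 5*√2*11 - 147/85 = 55*√2 - 147/85 = -147/85 + 55*√2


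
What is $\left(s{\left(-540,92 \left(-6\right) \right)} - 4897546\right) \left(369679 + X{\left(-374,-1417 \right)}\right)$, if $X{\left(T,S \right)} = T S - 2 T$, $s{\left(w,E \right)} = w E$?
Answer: $-4141290194410$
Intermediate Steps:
$s{\left(w,E \right)} = E w$
$X{\left(T,S \right)} = - 2 T + S T$ ($X{\left(T,S \right)} = S T - 2 T = - 2 T + S T$)
$\left(s{\left(-540,92 \left(-6\right) \right)} - 4897546\right) \left(369679 + X{\left(-374,-1417 \right)}\right) = \left(92 \left(-6\right) \left(-540\right) - 4897546\right) \left(369679 - 374 \left(-2 - 1417\right)\right) = \left(\left(-552\right) \left(-540\right) - 4897546\right) \left(369679 - -530706\right) = \left(298080 - 4897546\right) \left(369679 + 530706\right) = \left(-4599466\right) 900385 = -4141290194410$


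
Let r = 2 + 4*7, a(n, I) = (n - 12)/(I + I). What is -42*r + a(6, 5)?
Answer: -6303/5 ≈ -1260.6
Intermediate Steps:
a(n, I) = (-12 + n)/(2*I) (a(n, I) = (-12 + n)/((2*I)) = (-12 + n)*(1/(2*I)) = (-12 + n)/(2*I))
r = 30 (r = 2 + 28 = 30)
-42*r + a(6, 5) = -42*30 + (1/2)*(-12 + 6)/5 = -1260 + (1/2)*(1/5)*(-6) = -1260 - 3/5 = -6303/5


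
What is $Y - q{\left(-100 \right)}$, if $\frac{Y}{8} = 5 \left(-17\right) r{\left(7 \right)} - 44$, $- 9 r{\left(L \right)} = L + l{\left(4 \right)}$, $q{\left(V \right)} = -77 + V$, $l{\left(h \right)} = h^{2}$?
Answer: $\frac{14065}{9} \approx 1562.8$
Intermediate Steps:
$r{\left(L \right)} = - \frac{16}{9} - \frac{L}{9}$ ($r{\left(L \right)} = - \frac{L + 4^{2}}{9} = - \frac{L + 16}{9} = - \frac{16 + L}{9} = - \frac{16}{9} - \frac{L}{9}$)
$Y = \frac{12472}{9}$ ($Y = 8 \left(5 \left(-17\right) \left(- \frac{16}{9} - \frac{7}{9}\right) - 44\right) = 8 \left(- 85 \left(- \frac{16}{9} - \frac{7}{9}\right) - 44\right) = 8 \left(\left(-85\right) \left(- \frac{23}{9}\right) - 44\right) = 8 \left(\frac{1955}{9} - 44\right) = 8 \cdot \frac{1559}{9} = \frac{12472}{9} \approx 1385.8$)
$Y - q{\left(-100 \right)} = \frac{12472}{9} - \left(-77 - 100\right) = \frac{12472}{9} - -177 = \frac{12472}{9} + 177 = \frac{14065}{9}$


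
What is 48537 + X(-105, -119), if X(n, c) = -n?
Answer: 48642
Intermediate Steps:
48537 + X(-105, -119) = 48537 - 1*(-105) = 48537 + 105 = 48642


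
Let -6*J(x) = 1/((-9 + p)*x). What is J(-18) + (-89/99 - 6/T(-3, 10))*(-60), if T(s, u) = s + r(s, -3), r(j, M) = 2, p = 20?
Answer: -363599/1188 ≈ -306.06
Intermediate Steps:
T(s, u) = 2 + s (T(s, u) = s + 2 = 2 + s)
J(x) = -1/(66*x) (J(x) = -1/(6*(-9 + 20)*x) = -1/(6*11*x) = -1/(66*x))
J(-18) + (-89/99 - 6/T(-3, 10))*(-60) = -1/66/(-18) + (-89/99 - 6/(2 - 3))*(-60) = -1/66*(-1/18) + (-89*1/99 - 6/(-1))*(-60) = 1/1188 + (-89/99 - 6*(-1))*(-60) = 1/1188 + (-89/99 + 6)*(-60) = 1/1188 + (505/99)*(-60) = 1/1188 - 10100/33 = -363599/1188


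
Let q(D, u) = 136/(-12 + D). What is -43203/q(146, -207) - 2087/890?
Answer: -1288168403/30260 ≈ -42570.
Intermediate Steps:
-43203/q(146, -207) - 2087/890 = -43203/(136/(-12 + 146)) - 2087/890 = -43203/(136/134) - 2087*1/890 = -43203/(136*(1/134)) - 2087/890 = -43203/68/67 - 2087/890 = -43203*67/68 - 2087/890 = -2894601/68 - 2087/890 = -1288168403/30260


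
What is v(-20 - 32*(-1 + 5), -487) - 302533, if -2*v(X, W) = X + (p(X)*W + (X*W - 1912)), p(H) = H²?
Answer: 4996083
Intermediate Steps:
v(X, W) = 956 - X/2 - W*X/2 - W*X²/2 (v(X, W) = -(X + (X²*W + (X*W - 1912)))/2 = -(X + (W*X² + (W*X - 1912)))/2 = -(X + (W*X² + (-1912 + W*X)))/2 = -(X + (-1912 + W*X + W*X²))/2 = -(-1912 + X + W*X + W*X²)/2 = 956 - X/2 - W*X/2 - W*X²/2)
v(-20 - 32*(-1 + 5), -487) - 302533 = (956 - (-20 - 32*(-1 + 5))/2 - ½*(-487)*(-20 - 32*(-1 + 5)) - ½*(-487)*(-20 - 32*(-1 + 5))²) - 302533 = (956 - (-20 - 32*4)/2 - ½*(-487)*(-20 - 32*4) - ½*(-487)*(-20 - 32*4)²) - 302533 = (956 - (-20 - 8*16)/2 - ½*(-487)*(-20 - 8*16) - ½*(-487)*(-20 - 8*16)²) - 302533 = (956 - (-20 - 128)/2 - ½*(-487)*(-20 - 128) - ½*(-487)*(-20 - 128)²) - 302533 = (956 - ½*(-148) - ½*(-487)*(-148) - ½*(-487)*(-148)²) - 302533 = (956 + 74 - 36038 - ½*(-487)*21904) - 302533 = (956 + 74 - 36038 + 5333624) - 302533 = 5298616 - 302533 = 4996083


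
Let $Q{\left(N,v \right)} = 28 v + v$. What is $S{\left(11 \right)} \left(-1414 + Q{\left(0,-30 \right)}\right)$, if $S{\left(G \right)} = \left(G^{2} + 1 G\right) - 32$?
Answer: $-228400$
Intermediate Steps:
$Q{\left(N,v \right)} = 29 v$
$S{\left(G \right)} = -32 + G + G^{2}$ ($S{\left(G \right)} = \left(G^{2} + G\right) - 32 = \left(G + G^{2}\right) - 32 = -32 + G + G^{2}$)
$S{\left(11 \right)} \left(-1414 + Q{\left(0,-30 \right)}\right) = \left(-32 + 11 + 11^{2}\right) \left(-1414 + 29 \left(-30\right)\right) = \left(-32 + 11 + 121\right) \left(-1414 - 870\right) = 100 \left(-2284\right) = -228400$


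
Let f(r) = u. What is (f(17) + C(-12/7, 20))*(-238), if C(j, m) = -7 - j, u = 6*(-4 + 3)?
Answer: 2686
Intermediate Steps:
u = -6 (u = 6*(-1) = -6)
f(r) = -6
(f(17) + C(-12/7, 20))*(-238) = (-6 + (-7 - (-12)/7))*(-238) = (-6 + (-7 - 1*(-12/7)))*(-238) = (-6 + (-7 + 12/7))*(-238) = (-6 - 37/7)*(-238) = -79/7*(-238) = 2686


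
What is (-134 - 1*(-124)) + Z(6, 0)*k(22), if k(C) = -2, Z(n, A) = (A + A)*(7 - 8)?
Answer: -10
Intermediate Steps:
Z(n, A) = -2*A (Z(n, A) = (2*A)*(-1) = -2*A)
(-134 - 1*(-124)) + Z(6, 0)*k(22) = (-134 - 1*(-124)) - 2*0*(-2) = (-134 + 124) + 0*(-2) = -10 + 0 = -10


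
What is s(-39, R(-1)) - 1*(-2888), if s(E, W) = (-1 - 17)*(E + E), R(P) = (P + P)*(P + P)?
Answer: 4292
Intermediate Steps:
R(P) = 4*P² (R(P) = (2*P)*(2*P) = 4*P²)
s(E, W) = -36*E
s(-39, R(-1)) - 1*(-2888) = -36*(-39) - 1*(-2888) = 1404 + 2888 = 4292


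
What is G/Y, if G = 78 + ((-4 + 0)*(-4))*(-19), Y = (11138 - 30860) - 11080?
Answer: 113/15401 ≈ 0.0073372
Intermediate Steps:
Y = -30802 (Y = -19722 - 11080 = -30802)
G = -226 (G = 78 - 4*(-4)*(-19) = 78 + 16*(-19) = 78 - 304 = -226)
G/Y = -226/(-30802) = -226*(-1/30802) = 113/15401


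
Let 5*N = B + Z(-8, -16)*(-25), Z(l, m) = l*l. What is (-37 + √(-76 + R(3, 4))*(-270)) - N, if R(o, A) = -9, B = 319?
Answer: 1096/5 - 270*I*√85 ≈ 219.2 - 2489.3*I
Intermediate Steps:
Z(l, m) = l²
N = -1281/5 (N = (319 + (-8)²*(-25))/5 = (319 + 64*(-25))/5 = (319 - 1600)/5 = (⅕)*(-1281) = -1281/5 ≈ -256.20)
(-37 + √(-76 + R(3, 4))*(-270)) - N = (-37 + √(-76 - 9)*(-270)) - 1*(-1281/5) = (-37 + √(-85)*(-270)) + 1281/5 = (-37 + (I*√85)*(-270)) + 1281/5 = (-37 - 270*I*√85) + 1281/5 = 1096/5 - 270*I*√85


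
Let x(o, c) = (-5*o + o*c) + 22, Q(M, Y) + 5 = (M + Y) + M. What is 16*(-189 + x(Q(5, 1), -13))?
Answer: -4400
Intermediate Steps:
Q(M, Y) = -5 + Y + 2*M (Q(M, Y) = -5 + ((M + Y) + M) = -5 + (Y + 2*M) = -5 + Y + 2*M)
x(o, c) = 22 - 5*o + c*o (x(o, c) = (-5*o + c*o) + 22 = 22 - 5*o + c*o)
16*(-189 + x(Q(5, 1), -13)) = 16*(-189 + (22 - 5*(-5 + 1 + 2*5) - 13*(-5 + 1 + 2*5))) = 16*(-189 + (22 - 5*(-5 + 1 + 10) - 13*(-5 + 1 + 10))) = 16*(-189 + (22 - 5*6 - 13*6)) = 16*(-189 + (22 - 30 - 78)) = 16*(-189 - 86) = 16*(-275) = -4400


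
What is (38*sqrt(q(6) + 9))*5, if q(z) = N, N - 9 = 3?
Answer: 190*sqrt(21) ≈ 870.69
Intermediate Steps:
N = 12 (N = 9 + 3 = 12)
q(z) = 12
(38*sqrt(q(6) + 9))*5 = (38*sqrt(12 + 9))*5 = (38*sqrt(21))*5 = 190*sqrt(21)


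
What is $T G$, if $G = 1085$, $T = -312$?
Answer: $-338520$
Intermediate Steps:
$T G = \left(-312\right) 1085 = -338520$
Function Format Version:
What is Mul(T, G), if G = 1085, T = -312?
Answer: -338520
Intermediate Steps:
Mul(T, G) = Mul(-312, 1085) = -338520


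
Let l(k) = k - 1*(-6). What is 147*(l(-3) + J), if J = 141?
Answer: 21168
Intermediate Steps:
l(k) = 6 + k (l(k) = k + 6 = 6 + k)
147*(l(-3) + J) = 147*((6 - 3) + 141) = 147*(3 + 141) = 147*144 = 21168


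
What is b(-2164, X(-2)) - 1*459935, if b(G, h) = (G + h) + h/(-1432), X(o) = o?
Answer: -330864315/716 ≈ -4.6210e+5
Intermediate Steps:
b(G, h) = G + 1431*h/1432 (b(G, h) = (G + h) + h*(-1/1432) = (G + h) - h/1432 = G + 1431*h/1432)
b(-2164, X(-2)) - 1*459935 = (-2164 + (1431/1432)*(-2)) - 1*459935 = (-2164 - 1431/716) - 459935 = -1550855/716 - 459935 = -330864315/716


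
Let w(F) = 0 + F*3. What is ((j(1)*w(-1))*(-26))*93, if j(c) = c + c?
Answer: 14508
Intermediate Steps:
j(c) = 2*c
w(F) = 3*F (w(F) = 0 + 3*F = 3*F)
((j(1)*w(-1))*(-26))*93 = (((2*1)*(3*(-1)))*(-26))*93 = ((2*(-3))*(-26))*93 = -6*(-26)*93 = 156*93 = 14508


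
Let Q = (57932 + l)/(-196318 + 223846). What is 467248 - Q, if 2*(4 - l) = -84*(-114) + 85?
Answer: 25724699677/55056 ≈ 4.6725e+5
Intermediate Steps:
l = -9653/2 (l = 4 - (-84*(-114) + 85)/2 = 4 - (9576 + 85)/2 = 4 - 1/2*9661 = 4 - 9661/2 = -9653/2 ≈ -4826.5)
Q = 106211/55056 (Q = (57932 - 9653/2)/(-196318 + 223846) = (106211/2)/27528 = (106211/2)*(1/27528) = 106211/55056 ≈ 1.9291)
467248 - Q = 467248 - 1*106211/55056 = 467248 - 106211/55056 = 25724699677/55056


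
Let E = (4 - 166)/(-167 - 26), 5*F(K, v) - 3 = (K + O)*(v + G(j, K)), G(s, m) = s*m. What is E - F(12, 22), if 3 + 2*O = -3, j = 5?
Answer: -142203/965 ≈ -147.36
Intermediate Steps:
O = -3 (O = -3/2 + (1/2)*(-3) = -3/2 - 3/2 = -3)
G(s, m) = m*s
F(K, v) = 3/5 + (-3 + K)*(v + 5*K)/5 (F(K, v) = 3/5 + ((K - 3)*(v + K*5))/5 = 3/5 + ((-3 + K)*(v + 5*K))/5 = 3/5 + (-3 + K)*(v + 5*K)/5)
E = 162/193 (E = -162/(-193) = -162*(-1/193) = 162/193 ≈ 0.83938)
E - F(12, 22) = 162/193 - (3/5 + 12**2 - 3*12 - 3/5*22 + (1/5)*12*22) = 162/193 - (3/5 + 144 - 36 - 66/5 + 264/5) = 162/193 - 1*741/5 = 162/193 - 741/5 = -142203/965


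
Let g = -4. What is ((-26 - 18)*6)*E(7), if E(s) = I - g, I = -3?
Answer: -264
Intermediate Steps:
E(s) = 1 (E(s) = -3 - 1*(-4) = -3 + 4 = 1)
((-26 - 18)*6)*E(7) = ((-26 - 18)*6)*1 = -44*6*1 = -264*1 = -264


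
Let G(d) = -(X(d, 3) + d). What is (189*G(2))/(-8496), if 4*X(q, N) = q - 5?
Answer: 105/3776 ≈ 0.027807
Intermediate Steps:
X(q, N) = -5/4 + q/4 (X(q, N) = (q - 5)/4 = (-5 + q)/4 = -5/4 + q/4)
G(d) = 5/4 - 5*d/4 (G(d) = -((-5/4 + d/4) + d) = -(-5/4 + 5*d/4) = 5/4 - 5*d/4)
(189*G(2))/(-8496) = (189*(5/4 - 5/4*2))/(-8496) = (189*(5/4 - 5/2))*(-1/8496) = (189*(-5/4))*(-1/8496) = -945/4*(-1/8496) = 105/3776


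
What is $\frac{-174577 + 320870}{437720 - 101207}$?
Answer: $\frac{146293}{336513} \approx 0.43473$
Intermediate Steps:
$\frac{-174577 + 320870}{437720 - 101207} = \frac{146293}{336513}$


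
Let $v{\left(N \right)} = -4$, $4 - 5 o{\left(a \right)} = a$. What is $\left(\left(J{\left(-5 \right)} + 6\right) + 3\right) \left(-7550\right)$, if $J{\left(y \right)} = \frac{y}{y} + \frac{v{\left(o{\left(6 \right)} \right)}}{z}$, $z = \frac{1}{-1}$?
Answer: $-105700$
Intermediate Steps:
$o{\left(a \right)} = \frac{4}{5} - \frac{a}{5}$
$z = -1$
$J{\left(y \right)} = 5$ ($J{\left(y \right)} = \frac{y}{y} - \frac{4}{-1} = 1 - -4 = 1 + 4 = 5$)
$\left(\left(J{\left(-5 \right)} + 6\right) + 3\right) \left(-7550\right) = \left(\left(5 + 6\right) + 3\right) \left(-7550\right) = \left(11 + 3\right) \left(-7550\right) = 14 \left(-7550\right) = -105700$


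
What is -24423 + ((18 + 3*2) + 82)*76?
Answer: -16367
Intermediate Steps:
-24423 + ((18 + 3*2) + 82)*76 = -24423 + ((18 + 6) + 82)*76 = -24423 + (24 + 82)*76 = -24423 + 106*76 = -24423 + 8056 = -16367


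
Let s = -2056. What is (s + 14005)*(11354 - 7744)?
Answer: 43135890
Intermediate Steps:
(s + 14005)*(11354 - 7744) = (-2056 + 14005)*(11354 - 7744) = 11949*3610 = 43135890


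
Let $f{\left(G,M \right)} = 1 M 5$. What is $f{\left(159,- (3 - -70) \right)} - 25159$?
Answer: $-25524$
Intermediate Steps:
$f{\left(G,M \right)} = 5 M$ ($f{\left(G,M \right)} = M 5 = 5 M$)
$f{\left(159,- (3 - -70) \right)} - 25159 = 5 \left(- (3 - -70)\right) - 25159 = 5 \left(- (3 + 70)\right) - 25159 = 5 \left(\left(-1\right) 73\right) - 25159 = 5 \left(-73\right) - 25159 = -365 - 25159 = -25524$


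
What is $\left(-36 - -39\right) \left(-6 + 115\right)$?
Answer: $327$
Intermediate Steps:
$\left(-36 - -39\right) \left(-6 + 115\right) = \left(-36 + 39\right) 109 = 3 \cdot 109 = 327$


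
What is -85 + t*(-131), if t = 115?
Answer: -15150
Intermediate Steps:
-85 + t*(-131) = -85 + 115*(-131) = -85 - 15065 = -15150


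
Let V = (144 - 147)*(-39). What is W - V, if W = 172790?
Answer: 172673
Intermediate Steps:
V = 117 (V = -3*(-39) = 117)
W - V = 172790 - 1*117 = 172790 - 117 = 172673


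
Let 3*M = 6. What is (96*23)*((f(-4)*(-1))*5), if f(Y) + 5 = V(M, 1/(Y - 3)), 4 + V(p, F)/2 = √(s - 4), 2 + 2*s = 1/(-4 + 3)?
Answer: 143520 - 11040*I*√22 ≈ 1.4352e+5 - 51782.0*I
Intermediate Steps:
s = -3/2 (s = -1 + 1/(2*(-4 + 3)) = -1 + (½)/(-1) = -1 + (½)*(-1) = -1 - ½ = -3/2 ≈ -1.5000)
M = 2 (M = (⅓)*6 = 2)
V(p, F) = -8 + I*√22 (V(p, F) = -8 + 2*√(-3/2 - 4) = -8 + 2*√(-11/2) = -8 + 2*(I*√22/2) = -8 + I*√22)
f(Y) = -13 + I*√22 (f(Y) = -5 + (-8 + I*√22) = -13 + I*√22)
(96*23)*((f(-4)*(-1))*5) = (96*23)*(((-13 + I*√22)*(-1))*5) = 2208*((13 - I*√22)*5) = 2208*(65 - 5*I*√22) = 143520 - 11040*I*√22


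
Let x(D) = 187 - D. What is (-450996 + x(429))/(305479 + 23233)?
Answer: -225619/164356 ≈ -1.3727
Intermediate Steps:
(-450996 + x(429))/(305479 + 23233) = (-450996 + (187 - 1*429))/(305479 + 23233) = (-450996 + (187 - 429))/328712 = (-450996 - 242)*(1/328712) = -451238*1/328712 = -225619/164356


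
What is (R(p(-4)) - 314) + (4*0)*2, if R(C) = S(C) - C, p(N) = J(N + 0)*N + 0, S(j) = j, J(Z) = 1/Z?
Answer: -314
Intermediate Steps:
p(N) = 1 (p(N) = N/(N + 0) + 0 = N/N + 0 = 1 + 0 = 1)
R(C) = 0 (R(C) = C - C = 0)
(R(p(-4)) - 314) + (4*0)*2 = (0 - 314) + (4*0)*2 = -314 + 0*2 = -314 + 0 = -314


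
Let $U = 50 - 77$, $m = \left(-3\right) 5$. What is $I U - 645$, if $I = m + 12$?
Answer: $-564$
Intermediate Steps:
$m = -15$
$I = -3$ ($I = -15 + 12 = -3$)
$U = -27$
$I U - 645 = \left(-3\right) \left(-27\right) - 645 = 81 - 645 = -564$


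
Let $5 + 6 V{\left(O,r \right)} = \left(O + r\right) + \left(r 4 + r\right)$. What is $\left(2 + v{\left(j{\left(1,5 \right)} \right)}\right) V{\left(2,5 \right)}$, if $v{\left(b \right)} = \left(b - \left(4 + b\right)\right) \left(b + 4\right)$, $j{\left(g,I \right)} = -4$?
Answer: $9$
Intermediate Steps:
$V{\left(O,r \right)} = - \frac{5}{6} + r + \frac{O}{6}$ ($V{\left(O,r \right)} = - \frac{5}{6} + \frac{\left(O + r\right) + \left(r 4 + r\right)}{6} = - \frac{5}{6} + \frac{\left(O + r\right) + \left(4 r + r\right)}{6} = - \frac{5}{6} + \frac{\left(O + r\right) + 5 r}{6} = - \frac{5}{6} + \frac{O + 6 r}{6} = - \frac{5}{6} + \left(r + \frac{O}{6}\right) = - \frac{5}{6} + r + \frac{O}{6}$)
$v{\left(b \right)} = -16 - 4 b$ ($v{\left(b \right)} = \left(b - \left(4 + b\right)\right) \left(4 + b\right) = - 4 \left(4 + b\right) = -16 - 4 b$)
$\left(2 + v{\left(j{\left(1,5 \right)} \right)}\right) V{\left(2,5 \right)} = \left(2 - 0\right) \left(- \frac{5}{6} + 5 + \frac{1}{6} \cdot 2\right) = \left(2 + \left(-16 + 16\right)\right) \left(- \frac{5}{6} + 5 + \frac{1}{3}\right) = \left(2 + 0\right) \frac{9}{2} = 2 \cdot \frac{9}{2} = 9$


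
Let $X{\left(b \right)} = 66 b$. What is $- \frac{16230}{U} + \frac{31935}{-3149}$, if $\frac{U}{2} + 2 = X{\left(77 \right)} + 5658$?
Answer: $- \frac{368472165}{33813962} \approx -10.897$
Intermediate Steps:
$U = 21476$ ($U = -4 + 2 \left(66 \cdot 77 + 5658\right) = -4 + 2 \left(5082 + 5658\right) = -4 + 2 \cdot 10740 = -4 + 21480 = 21476$)
$- \frac{16230}{U} + \frac{31935}{-3149} = - \frac{16230}{21476} + \frac{31935}{-3149} = \left(-16230\right) \frac{1}{21476} + 31935 \left(- \frac{1}{3149}\right) = - \frac{8115}{10738} - \frac{31935}{3149} = - \frac{368472165}{33813962}$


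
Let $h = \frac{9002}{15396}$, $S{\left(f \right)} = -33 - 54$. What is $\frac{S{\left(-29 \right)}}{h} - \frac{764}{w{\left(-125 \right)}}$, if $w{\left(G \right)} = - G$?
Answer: $- \frac{87154514}{562625} \approx -154.91$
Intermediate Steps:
$S{\left(f \right)} = -87$
$h = \frac{4501}{7698}$ ($h = 9002 \cdot \frac{1}{15396} = \frac{4501}{7698} \approx 0.5847$)
$\frac{S{\left(-29 \right)}}{h} - \frac{764}{w{\left(-125 \right)}} = - \frac{87}{\frac{4501}{7698}} - \frac{764}{\left(-1\right) \left(-125\right)} = \left(-87\right) \frac{7698}{4501} - \frac{764}{125} = - \frac{669726}{4501} - \frac{764}{125} = - \frac{87154514}{562625}$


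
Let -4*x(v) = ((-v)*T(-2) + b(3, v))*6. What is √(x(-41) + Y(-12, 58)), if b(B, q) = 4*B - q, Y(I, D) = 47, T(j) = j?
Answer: √362/2 ≈ 9.5132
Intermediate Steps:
b(B, q) = -q + 4*B
x(v) = -18 - 3*v/2 (x(v) = -(-v*(-2) + (-v + 4*3))*6/4 = -(2*v + (-v + 12))*6/4 = -(2*v + (12 - v))*6/4 = -(12 + v)*6/4 = -(72 + 6*v)/4 = -18 - 3*v/2)
√(x(-41) + Y(-12, 58)) = √((-18 - 3/2*(-41)) + 47) = √((-18 + 123/2) + 47) = √(87/2 + 47) = √(181/2) = √362/2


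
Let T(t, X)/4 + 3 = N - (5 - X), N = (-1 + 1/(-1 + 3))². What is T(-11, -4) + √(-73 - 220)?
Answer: -47 + I*√293 ≈ -47.0 + 17.117*I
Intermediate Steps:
N = ¼ (N = (-1 + 1/2)² = (-1 + ½)² = (-½)² = ¼ ≈ 0.25000)
T(t, X) = -31 + 4*X (T(t, X) = -12 + 4*(¼ - (5 - X)) = -12 + 4*(¼ + (-5 + X)) = -12 + 4*(-19/4 + X) = -12 + (-19 + 4*X) = -31 + 4*X)
T(-11, -4) + √(-73 - 220) = (-31 + 4*(-4)) + √(-73 - 220) = (-31 - 16) + √(-293) = -47 + I*√293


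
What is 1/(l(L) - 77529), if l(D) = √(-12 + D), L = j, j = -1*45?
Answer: -25843/2003581966 - I*√57/6010745898 ≈ -1.2898e-5 - 1.2561e-9*I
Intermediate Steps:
j = -45
L = -45
1/(l(L) - 77529) = 1/(√(-12 - 45) - 77529) = 1/(√(-57) - 77529) = 1/(I*√57 - 77529) = 1/(-77529 + I*√57)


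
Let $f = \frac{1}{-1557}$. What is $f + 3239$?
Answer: $\frac{5043122}{1557} \approx 3239.0$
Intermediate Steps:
$f = - \frac{1}{1557} \approx -0.00064226$
$f + 3239 = - \frac{1}{1557} + 3239 = \frac{5043122}{1557}$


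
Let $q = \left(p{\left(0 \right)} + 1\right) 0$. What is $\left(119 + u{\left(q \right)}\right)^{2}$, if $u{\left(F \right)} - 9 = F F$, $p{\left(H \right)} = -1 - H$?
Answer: $16384$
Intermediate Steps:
$q = 0$ ($q = \left(\left(-1 - 0\right) + 1\right) 0 = \left(\left(-1 + 0\right) + 1\right) 0 = \left(-1 + 1\right) 0 = 0 \cdot 0 = 0$)
$u{\left(F \right)} = 9 + F^{2}$ ($u{\left(F \right)} = 9 + F F = 9 + F^{2}$)
$\left(119 + u{\left(q \right)}\right)^{2} = \left(119 + \left(9 + 0^{2}\right)\right)^{2} = \left(119 + \left(9 + 0\right)\right)^{2} = \left(119 + 9\right)^{2} = 128^{2} = 16384$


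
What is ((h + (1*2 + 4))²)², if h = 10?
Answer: 65536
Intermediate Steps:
((h + (1*2 + 4))²)² = ((10 + (1*2 + 4))²)² = ((10 + (2 + 4))²)² = ((10 + 6)²)² = (16²)² = 256² = 65536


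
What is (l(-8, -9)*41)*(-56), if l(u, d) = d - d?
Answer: 0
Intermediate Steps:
l(u, d) = 0
(l(-8, -9)*41)*(-56) = (0*41)*(-56) = 0*(-56) = 0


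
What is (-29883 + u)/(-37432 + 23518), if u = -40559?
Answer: 35221/6957 ≈ 5.0627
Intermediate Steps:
(-29883 + u)/(-37432 + 23518) = (-29883 - 40559)/(-37432 + 23518) = -70442/(-13914) = -70442*(-1/13914) = 35221/6957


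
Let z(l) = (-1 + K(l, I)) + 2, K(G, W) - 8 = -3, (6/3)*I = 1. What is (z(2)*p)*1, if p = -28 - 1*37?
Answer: -390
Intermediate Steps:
I = 1/2 (I = (1/2)*1 = 1/2 ≈ 0.50000)
K(G, W) = 5 (K(G, W) = 8 - 3 = 5)
p = -65 (p = -28 - 37 = -65)
z(l) = 6 (z(l) = (-1 + 5) + 2 = 4 + 2 = 6)
(z(2)*p)*1 = (6*(-65))*1 = -390*1 = -390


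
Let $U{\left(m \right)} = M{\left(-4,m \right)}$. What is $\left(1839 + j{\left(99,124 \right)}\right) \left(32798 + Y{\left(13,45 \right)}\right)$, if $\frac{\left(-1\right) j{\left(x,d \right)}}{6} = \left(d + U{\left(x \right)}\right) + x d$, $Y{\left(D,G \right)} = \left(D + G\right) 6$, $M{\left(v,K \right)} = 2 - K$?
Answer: $-2385815934$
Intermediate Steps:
$U{\left(m \right)} = 2 - m$
$Y{\left(D,G \right)} = 6 D + 6 G$
$j{\left(x,d \right)} = -12 - 6 d + 6 x - 6 d x$ ($j{\left(x,d \right)} = - 6 \left(\left(d - \left(-2 + x\right)\right) + x d\right) = - 6 \left(\left(2 + d - x\right) + d x\right) = - 6 \left(2 + d - x + d x\right) = -12 - 6 d + 6 x - 6 d x$)
$\left(1839 + j{\left(99,124 \right)}\right) \left(32798 + Y{\left(13,45 \right)}\right) = \left(1839 - \left(162 + 73656\right)\right) \left(32798 + \left(6 \cdot 13 + 6 \cdot 45\right)\right) = \left(1839 - 73818\right) \left(32798 + \left(78 + 270\right)\right) = \left(1839 - 73818\right) \left(32798 + 348\right) = \left(-71979\right) 33146 = -2385815934$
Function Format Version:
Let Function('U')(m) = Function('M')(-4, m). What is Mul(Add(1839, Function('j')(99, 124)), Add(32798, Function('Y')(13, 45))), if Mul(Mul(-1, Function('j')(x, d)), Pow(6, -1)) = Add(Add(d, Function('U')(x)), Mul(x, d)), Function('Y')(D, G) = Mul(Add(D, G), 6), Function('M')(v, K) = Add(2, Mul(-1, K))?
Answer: -2385815934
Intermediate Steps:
Function('U')(m) = Add(2, Mul(-1, m))
Function('Y')(D, G) = Add(Mul(6, D), Mul(6, G))
Function('j')(x, d) = Add(-12, Mul(-6, d), Mul(6, x), Mul(-6, d, x)) (Function('j')(x, d) = Mul(-6, Add(Add(d, Add(2, Mul(-1, x))), Mul(x, d))) = Mul(-6, Add(Add(2, d, Mul(-1, x)), Mul(d, x))) = Mul(-6, Add(2, d, Mul(-1, x), Mul(d, x))) = Add(-12, Mul(-6, d), Mul(6, x), Mul(-6, d, x)))
Mul(Add(1839, Function('j')(99, 124)), Add(32798, Function('Y')(13, 45))) = Mul(Add(1839, Add(-12, Mul(-6, 124), Mul(6, 99), Mul(-6, 124, 99))), Add(32798, Add(Mul(6, 13), Mul(6, 45)))) = Mul(Add(1839, Add(-12, -744, 594, -73656)), Add(32798, Add(78, 270))) = Mul(Add(1839, -73818), Add(32798, 348)) = Mul(-71979, 33146) = -2385815934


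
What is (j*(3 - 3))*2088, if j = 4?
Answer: 0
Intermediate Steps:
(j*(3 - 3))*2088 = (4*(3 - 3))*2088 = (4*0)*2088 = 0*2088 = 0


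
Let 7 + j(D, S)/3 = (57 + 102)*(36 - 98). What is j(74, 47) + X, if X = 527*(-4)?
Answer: -31703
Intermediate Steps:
j(D, S) = -29595 (j(D, S) = -21 + 3*((57 + 102)*(36 - 98)) = -21 + 3*(159*(-62)) = -21 + 3*(-9858) = -21 - 29574 = -29595)
X = -2108
j(74, 47) + X = -29595 - 2108 = -31703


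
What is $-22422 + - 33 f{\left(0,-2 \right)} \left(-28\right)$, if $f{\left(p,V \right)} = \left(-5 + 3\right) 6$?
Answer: $-33510$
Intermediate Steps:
$f{\left(p,V \right)} = -12$ ($f{\left(p,V \right)} = \left(-2\right) 6 = -12$)
$-22422 + - 33 f{\left(0,-2 \right)} \left(-28\right) = -22422 + \left(-33\right) \left(-12\right) \left(-28\right) = -22422 + 396 \left(-28\right) = -22422 - 11088 = -33510$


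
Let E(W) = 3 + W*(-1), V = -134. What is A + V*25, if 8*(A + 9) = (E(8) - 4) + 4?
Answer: -26877/8 ≈ -3359.6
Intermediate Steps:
E(W) = 3 - W
A = -77/8 (A = -9 + (((3 - 1*8) - 4) + 4)/8 = -9 + (((3 - 8) - 4) + 4)/8 = -9 + ((-5 - 4) + 4)/8 = -9 + (-9 + 4)/8 = -9 + (⅛)*(-5) = -9 - 5/8 = -77/8 ≈ -9.6250)
A + V*25 = -77/8 - 134*25 = -77/8 - 3350 = -26877/8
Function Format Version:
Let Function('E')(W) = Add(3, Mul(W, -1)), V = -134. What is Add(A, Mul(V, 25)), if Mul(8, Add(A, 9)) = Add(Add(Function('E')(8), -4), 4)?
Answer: Rational(-26877, 8) ≈ -3359.6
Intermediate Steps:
Function('E')(W) = Add(3, Mul(-1, W))
A = Rational(-77, 8) (A = Add(-9, Mul(Rational(1, 8), Add(Add(Add(3, Mul(-1, 8)), -4), 4))) = Add(-9, Mul(Rational(1, 8), Add(Add(Add(3, -8), -4), 4))) = Add(-9, Mul(Rational(1, 8), Add(Add(-5, -4), 4))) = Add(-9, Mul(Rational(1, 8), Add(-9, 4))) = Add(-9, Mul(Rational(1, 8), -5)) = Add(-9, Rational(-5, 8)) = Rational(-77, 8) ≈ -9.6250)
Add(A, Mul(V, 25)) = Add(Rational(-77, 8), Mul(-134, 25)) = Add(Rational(-77, 8), -3350) = Rational(-26877, 8)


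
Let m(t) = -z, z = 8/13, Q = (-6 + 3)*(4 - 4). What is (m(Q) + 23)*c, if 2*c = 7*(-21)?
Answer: -42777/26 ≈ -1645.3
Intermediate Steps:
Q = 0 (Q = -3*0 = 0)
c = -147/2 (c = (7*(-21))/2 = (1/2)*(-147) = -147/2 ≈ -73.500)
z = 8/13 (z = 8*(1/13) = 8/13 ≈ 0.61539)
m(t) = -8/13 (m(t) = -1*8/13 = -8/13)
(m(Q) + 23)*c = (-8/13 + 23)*(-147/2) = (291/13)*(-147/2) = -42777/26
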